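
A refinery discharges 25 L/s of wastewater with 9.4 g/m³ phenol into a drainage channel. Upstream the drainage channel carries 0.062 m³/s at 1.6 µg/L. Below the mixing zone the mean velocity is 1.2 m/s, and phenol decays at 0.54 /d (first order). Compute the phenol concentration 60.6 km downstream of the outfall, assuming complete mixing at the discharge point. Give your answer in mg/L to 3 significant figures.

25 L/s = 0.025 m³/s.
1.6 µg/L = 0.0016 mg/L.
After complete mixing, C₀ = (0.025·9.4 + 0.062·0.0016) / 0.087 = 2.702 mg/L.
Travel time t = 6.06e+04 m / 1.2 m/s = 5.05e+04 s = 0.5845 d.
C = 2.702·exp(−0.54·0.5845) = 2.702·0.7293 = 1.971 mg/L.

1.97 mg/L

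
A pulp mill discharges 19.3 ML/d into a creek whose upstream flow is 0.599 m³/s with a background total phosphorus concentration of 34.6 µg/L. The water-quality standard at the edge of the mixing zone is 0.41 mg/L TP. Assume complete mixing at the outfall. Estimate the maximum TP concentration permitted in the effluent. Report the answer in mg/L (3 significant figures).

19.3 ML/d = 0.2234 m³/s.
34.6 µg/L = 0.0346 mg/L.
Mass balance: 0.41·0.8224 = 0.2234·Cₑ + 0.599·0.0346.
Cₑ = (0.3372 − 0.02073) / 0.2234 = 1.417 mg/L.

1.42 mg/L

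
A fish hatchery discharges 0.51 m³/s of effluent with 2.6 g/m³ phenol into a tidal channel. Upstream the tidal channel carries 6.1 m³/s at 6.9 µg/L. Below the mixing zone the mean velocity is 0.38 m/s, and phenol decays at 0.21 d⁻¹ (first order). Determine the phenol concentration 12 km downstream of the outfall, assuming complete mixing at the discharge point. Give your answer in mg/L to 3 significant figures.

6.9 µg/L = 0.0069 mg/L.
After complete mixing, C₀ = (0.51·2.6 + 6.1·0.0069) / 6.61 = 0.207 mg/L.
Travel time t = 1.2e+04 m / 0.38 m/s = 3.158e+04 s = 0.3655 d.
C = 0.207·exp(−0.21·0.3655) = 0.207·0.9261 = 0.1917 mg/L.

0.192 mg/L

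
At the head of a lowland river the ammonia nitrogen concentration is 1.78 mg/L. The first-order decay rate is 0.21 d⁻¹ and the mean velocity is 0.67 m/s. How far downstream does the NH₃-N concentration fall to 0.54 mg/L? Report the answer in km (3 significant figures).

From C = C₀·e^(−kt), t = ln(C₀/C)/k = ln(1.78/0.54)/0.21 = 1.193/0.21 = 5.68 d.
Distance = v·t = 0.67 m/s × 4.908e+05 s = 3.288e+05 m = 328.8 km.

329 km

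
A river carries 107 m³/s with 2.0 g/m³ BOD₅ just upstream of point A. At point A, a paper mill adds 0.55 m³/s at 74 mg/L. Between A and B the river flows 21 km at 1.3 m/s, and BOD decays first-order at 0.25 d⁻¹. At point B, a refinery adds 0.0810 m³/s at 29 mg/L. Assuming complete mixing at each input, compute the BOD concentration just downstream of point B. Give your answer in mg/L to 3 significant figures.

After input A: C = (107·2 + 0.55·74) / 107.5 = 2.368 mg/L.
Over the 21 km reach to input B (t = 1.615e+04 s = 0.187 d), decay gives C = 2.368·exp(−0.25·0.187) = 2.26 mg/L.
After input B: C = (107.5·2.26 + 0.081·29) / 107.6 = 2.28 mg/L.

2.28 mg/L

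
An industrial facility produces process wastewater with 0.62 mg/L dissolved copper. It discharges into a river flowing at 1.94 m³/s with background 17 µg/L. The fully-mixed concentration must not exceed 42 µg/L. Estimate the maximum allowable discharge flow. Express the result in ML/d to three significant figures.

7.25 ML/d

17 µg/L = 0.017 mg/L.
42 µg/L = 0.042 mg/L.
Mass balance at complete mixing: C_std·(Q_w + Q_r) = Q_w·C_e + Q_r·C_b.
Rearranging, Q_w = Q_r·(C_std − C_b)/(C_e − C_std) = 1.94·(0.042 − 0.017) / (0.62 − 0.042) = 0.08391 m³/s.
= 7.25 ML/d.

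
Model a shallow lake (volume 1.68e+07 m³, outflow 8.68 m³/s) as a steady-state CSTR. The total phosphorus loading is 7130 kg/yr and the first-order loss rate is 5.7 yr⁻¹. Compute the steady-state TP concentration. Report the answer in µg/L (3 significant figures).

Outflow Q = 8.68 m³/s × 3.156e+07 s/yr = 2.739e+08 m³/yr.
Steady-state CSTR mass balance: W = Q·C + k·V·C, so C = W/(Q + kV).
Q + kV = 2.739e+08 + 5.7·1.68e+07 = 3.697e+08 m³/yr.
C = 7130/3.697e+08 = 1.929e-05 kg/m³ = 0.01929 mg/L = 19.29 µg/L.

19.3 µg/L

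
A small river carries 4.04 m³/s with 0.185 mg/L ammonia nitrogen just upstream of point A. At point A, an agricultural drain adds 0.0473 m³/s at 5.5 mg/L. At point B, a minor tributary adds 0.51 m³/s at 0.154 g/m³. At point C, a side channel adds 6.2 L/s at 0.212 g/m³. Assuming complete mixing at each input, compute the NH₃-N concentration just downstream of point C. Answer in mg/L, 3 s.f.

0.236 mg/L

After input A: C = (4.04·0.185 + 0.0473·5.5) / 4.087 = 0.2465 mg/L.
After input B: C = (4.087·0.2465 + 0.51·0.154) / 4.597 = 0.2362 mg/L.
6.2 L/s = 0.0062 m³/s.
After input C: C = (4.597·0.2362 + 0.0062·0.212) / 4.603 = 0.2362 mg/L.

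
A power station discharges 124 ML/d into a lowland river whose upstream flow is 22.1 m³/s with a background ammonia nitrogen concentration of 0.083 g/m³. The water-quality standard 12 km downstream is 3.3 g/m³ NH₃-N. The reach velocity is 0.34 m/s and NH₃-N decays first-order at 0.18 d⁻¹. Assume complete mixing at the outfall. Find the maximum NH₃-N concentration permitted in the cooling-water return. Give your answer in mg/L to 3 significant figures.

57.0 mg/L

124 ML/d = 1.435 m³/s.
Travel time to the compliance point: t = 1.2e+04/0.34 = 3.529e+04 s = 0.4085 d; decay factor exp(−0.18·0.4085) = 0.9291.
So the concentration just after mixing may be at most 3.3/0.9291 = 3.552 mg/L.
Mass balance: 3.552·23.54 = 1.435·Cₑ + 22.1·0.083.
Cₑ = (83.59 − 1.834) / 1.435 = 56.97 mg/L.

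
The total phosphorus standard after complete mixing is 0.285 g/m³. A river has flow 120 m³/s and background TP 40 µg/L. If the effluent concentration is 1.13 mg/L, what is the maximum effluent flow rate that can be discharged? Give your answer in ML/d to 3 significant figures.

40 µg/L = 0.04 mg/L.
Mass balance at complete mixing: C_std·(Q_w + Q_r) = Q_w·C_e + Q_r·C_b.
Rearranging, Q_w = Q_r·(C_std − C_b)/(C_e − C_std) = 120·(0.285 − 0.04) / (1.13 − 0.285) = 34.79 m³/s.
= 3006 ML/d.

3010 ML/d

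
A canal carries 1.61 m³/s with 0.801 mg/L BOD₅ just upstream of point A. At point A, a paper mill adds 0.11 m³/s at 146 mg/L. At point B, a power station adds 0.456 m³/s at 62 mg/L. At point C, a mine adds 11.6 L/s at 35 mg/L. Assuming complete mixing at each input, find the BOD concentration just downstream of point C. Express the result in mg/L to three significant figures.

After input A: C = (1.61·0.801 + 0.11·146) / 1.72 = 10.09 mg/L.
After input B: C = (1.72·10.09 + 0.456·62) / 2.176 = 20.97 mg/L.
11.6 L/s = 0.0116 m³/s.
After input C: C = (2.176·20.97 + 0.0116·35) / 2.188 = 21.04 mg/L.

21.0 mg/L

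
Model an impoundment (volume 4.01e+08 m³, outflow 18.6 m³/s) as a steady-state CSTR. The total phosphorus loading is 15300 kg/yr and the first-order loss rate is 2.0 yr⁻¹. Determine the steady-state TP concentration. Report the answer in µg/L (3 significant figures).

Outflow Q = 18.6 m³/s × 3.156e+07 s/yr = 5.87e+08 m³/yr.
Steady-state CSTR mass balance: W = Q·C + k·V·C, so C = W/(Q + kV).
Q + kV = 5.87e+08 + 2.0·4.01e+08 = 1.389e+09 m³/yr.
C = 15300/1.389e+09 = 1.102e-05 kg/m³ = 0.01102 mg/L = 11.02 µg/L.

11.0 µg/L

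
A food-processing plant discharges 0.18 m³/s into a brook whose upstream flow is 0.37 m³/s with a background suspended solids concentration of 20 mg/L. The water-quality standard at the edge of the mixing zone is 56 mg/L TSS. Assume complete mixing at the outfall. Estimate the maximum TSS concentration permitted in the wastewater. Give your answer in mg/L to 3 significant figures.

130 mg/L

Mass balance: 56·0.55 = 0.18·Cₑ + 0.37·20.
Cₑ = (30.8 − 7.4) / 0.18 = 130 mg/L.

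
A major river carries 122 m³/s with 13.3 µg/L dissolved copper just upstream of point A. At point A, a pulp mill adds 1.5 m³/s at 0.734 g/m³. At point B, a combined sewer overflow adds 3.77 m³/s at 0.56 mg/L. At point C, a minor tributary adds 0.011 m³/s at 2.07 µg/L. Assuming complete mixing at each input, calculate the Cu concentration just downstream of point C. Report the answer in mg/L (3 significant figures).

13.3 µg/L = 0.0133 mg/L.
After input A: C = (122·0.0133 + 1.5·0.734) / 123.5 = 0.02205 mg/L.
After input B: C = (123.5·0.02205 + 3.77·0.56) / 127.3 = 0.03799 mg/L.
2.07 µg/L = 0.00207 mg/L.
After input C: C = (127.3·0.03799 + 0.011·0.00207) / 127.3 = 0.03799 mg/L.

0.0380 mg/L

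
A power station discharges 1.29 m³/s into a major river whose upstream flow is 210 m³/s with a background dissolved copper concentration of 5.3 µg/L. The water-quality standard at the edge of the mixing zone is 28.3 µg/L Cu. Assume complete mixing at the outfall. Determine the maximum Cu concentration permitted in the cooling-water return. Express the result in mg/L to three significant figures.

3.77 mg/L

5.3 µg/L = 0.0053 mg/L.
28.3 µg/L = 0.0283 mg/L.
Mass balance: 0.0283·211.3 = 1.29·Cₑ + 210·0.0053.
Cₑ = (5.98 − 1.113) / 1.29 = 3.772 mg/L.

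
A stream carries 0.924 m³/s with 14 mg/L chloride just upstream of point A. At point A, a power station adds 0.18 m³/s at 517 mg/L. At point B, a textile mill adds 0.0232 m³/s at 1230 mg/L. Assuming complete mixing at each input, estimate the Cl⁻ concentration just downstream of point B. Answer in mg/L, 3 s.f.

119 mg/L

After input A: C = (0.924·14 + 0.18·517) / 1.104 = 96.01 mg/L.
After input B: C = (1.104·96.01 + 0.0232·1230) / 1.127 = 119.4 mg/L.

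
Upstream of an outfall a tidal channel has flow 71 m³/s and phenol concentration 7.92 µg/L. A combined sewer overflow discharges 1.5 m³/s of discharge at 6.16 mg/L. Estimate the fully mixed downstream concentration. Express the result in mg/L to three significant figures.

0.135 mg/L

7.92 µg/L = 0.00792 mg/L.
Conservation of mass across the mixing zone: C = (1.5·6.16 + 71·0.00792) / (1.5 + 71) = 9.802/72.5 = 0.1352 mg/L.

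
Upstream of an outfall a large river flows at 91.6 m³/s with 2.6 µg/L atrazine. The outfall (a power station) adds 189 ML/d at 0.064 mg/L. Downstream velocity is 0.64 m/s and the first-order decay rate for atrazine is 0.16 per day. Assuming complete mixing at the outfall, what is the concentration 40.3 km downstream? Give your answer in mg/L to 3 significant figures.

0.00359 mg/L

189 ML/d = 2.188 m³/s.
2.6 µg/L = 0.0026 mg/L.
After complete mixing, C₀ = (2.188·0.064 + 91.6·0.0026) / 93.79 = 0.004032 mg/L.
Travel time t = 4.03e+04 m / 0.64 m/s = 6.297e+04 s = 0.7288 d.
C = 0.004032·exp(−0.16·0.7288) = 0.004032·0.8899 = 0.003588 mg/L.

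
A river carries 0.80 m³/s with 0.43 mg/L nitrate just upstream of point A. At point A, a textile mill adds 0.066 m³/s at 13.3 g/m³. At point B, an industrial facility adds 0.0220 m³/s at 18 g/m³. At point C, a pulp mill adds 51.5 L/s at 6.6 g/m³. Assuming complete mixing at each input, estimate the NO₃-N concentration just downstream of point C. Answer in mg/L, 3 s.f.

After input A: C = (0.8·0.43 + 0.066·13.3) / 0.866 = 1.411 mg/L.
After input B: C = (0.866·1.411 + 0.022·18) / 0.888 = 1.822 mg/L.
51.5 L/s = 0.0515 m³/s.
After input C: C = (0.888·1.822 + 0.0515·6.6) / 0.9395 = 2.084 mg/L.

2.08 mg/L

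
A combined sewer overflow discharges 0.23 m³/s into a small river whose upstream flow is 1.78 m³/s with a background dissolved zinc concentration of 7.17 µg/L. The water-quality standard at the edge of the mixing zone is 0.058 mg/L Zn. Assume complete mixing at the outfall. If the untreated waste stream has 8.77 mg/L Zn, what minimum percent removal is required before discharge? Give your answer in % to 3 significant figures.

7.17 µg/L = 0.00717 mg/L.
Mass balance: 0.058·2.01 = 0.23·Cₑ + 1.78·0.00717.
Cₑ = (0.1166 − 0.01276) / 0.23 = 0.4514 mg/L.
Required removal = 1 − 0.4514/8.77 = 94.85 %.

94.9 %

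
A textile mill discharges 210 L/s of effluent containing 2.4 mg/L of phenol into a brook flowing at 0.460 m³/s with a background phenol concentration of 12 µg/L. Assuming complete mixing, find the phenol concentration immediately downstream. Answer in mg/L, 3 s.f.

0.760 mg/L

210 L/s = 0.21 m³/s.
12 µg/L = 0.012 mg/L.
Flow-weighted mixing gives C = (0.21·2.4 + 0.46·0.012) / (0.21 + 0.46) = 0.5095/0.67 = 0.7605 mg/L.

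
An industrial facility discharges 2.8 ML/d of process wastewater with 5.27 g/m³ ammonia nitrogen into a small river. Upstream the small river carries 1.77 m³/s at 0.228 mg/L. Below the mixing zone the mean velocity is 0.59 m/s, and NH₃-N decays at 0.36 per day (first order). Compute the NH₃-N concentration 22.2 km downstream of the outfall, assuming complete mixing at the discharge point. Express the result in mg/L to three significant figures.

0.272 mg/L

2.8 ML/d = 0.03241 m³/s.
After complete mixing, C₀ = (0.03241·5.27 + 1.77·0.228) / 1.802 = 0.3187 mg/L.
Travel time t = 2.22e+04 m / 0.59 m/s = 3.763e+04 s = 0.4355 d.
C = 0.3187·exp(−0.36·0.4355) = 0.3187·0.8549 = 0.2724 mg/L.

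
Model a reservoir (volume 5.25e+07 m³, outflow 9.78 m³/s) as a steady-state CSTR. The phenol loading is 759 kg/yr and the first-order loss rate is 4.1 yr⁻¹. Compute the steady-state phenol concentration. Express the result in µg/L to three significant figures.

Outflow Q = 9.78 m³/s × 3.156e+07 s/yr = 3.086e+08 m³/yr.
Steady-state CSTR mass balance: W = Q·C + k·V·C, so C = W/(Q + kV).
Q + kV = 3.086e+08 + 4.1·5.25e+07 = 5.239e+08 m³/yr.
C = 759/5.239e+08 = 1.449e-06 kg/m³ = 0.001449 mg/L = 1.449 µg/L.

1.45 µg/L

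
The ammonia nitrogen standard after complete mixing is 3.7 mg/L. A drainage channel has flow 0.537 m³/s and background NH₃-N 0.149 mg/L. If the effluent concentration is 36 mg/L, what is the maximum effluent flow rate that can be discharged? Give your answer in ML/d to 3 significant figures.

5.10 ML/d

Mass balance at complete mixing: C_std·(Q_w + Q_r) = Q_w·C_e + Q_r·C_b.
Rearranging, Q_w = Q_r·(C_std − C_b)/(C_e − C_std) = 0.537·(3.7 − 0.149) / (36 − 3.7) = 0.05904 m³/s.
= 5.101 ML/d.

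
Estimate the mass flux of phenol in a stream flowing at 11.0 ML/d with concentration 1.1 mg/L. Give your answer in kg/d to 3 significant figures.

12.1 kg/d

11.0 ML/d = 0.1273 m³/s.
Mass flux = Q·C = 0.1273 m³/s × 1.1 g/m³ = 0.14 g/s.
= 0.14 g/s × 86.4 = 12.1 kg/d.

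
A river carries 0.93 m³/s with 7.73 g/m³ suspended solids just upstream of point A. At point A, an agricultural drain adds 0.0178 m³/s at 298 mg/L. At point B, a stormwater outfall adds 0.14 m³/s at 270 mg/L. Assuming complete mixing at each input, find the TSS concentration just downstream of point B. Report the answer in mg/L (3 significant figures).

46.2 mg/L

After input A: C = (0.93·7.73 + 0.0178·298) / 0.9478 = 13.18 mg/L.
After input B: C = (0.9478·13.18 + 0.14·270) / 1.088 = 46.23 mg/L.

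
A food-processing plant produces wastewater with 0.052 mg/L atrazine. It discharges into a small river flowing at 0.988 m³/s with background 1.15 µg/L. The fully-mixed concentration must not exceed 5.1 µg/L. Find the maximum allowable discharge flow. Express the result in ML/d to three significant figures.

7.19 ML/d

1.15 µg/L = 0.00115 mg/L.
5.1 µg/L = 0.0051 mg/L.
Mass balance at complete mixing: C_std·(Q_w + Q_r) = Q_w·C_e + Q_r·C_b.
Rearranging, Q_w = Q_r·(C_std − C_b)/(C_e − C_std) = 0.988·(0.0051 − 0.00115) / (0.052 − 0.0051) = 0.08321 m³/s.
= 7.189 ML/d.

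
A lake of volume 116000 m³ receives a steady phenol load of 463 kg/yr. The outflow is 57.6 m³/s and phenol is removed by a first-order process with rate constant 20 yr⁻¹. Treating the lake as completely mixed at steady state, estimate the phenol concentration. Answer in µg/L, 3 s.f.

Outflow Q = 57.6 m³/s × 3.156e+07 s/yr = 1.818e+09 m³/yr.
Steady-state CSTR mass balance: W = Q·C + k·V·C, so C = W/(Q + kV).
Q + kV = 1.818e+09 + 20·116000 = 1.82e+09 m³/yr.
C = 463/1.82e+09 = 2.544e-07 kg/m³ = 0.0002544 mg/L = 0.2544 µg/L.

0.254 µg/L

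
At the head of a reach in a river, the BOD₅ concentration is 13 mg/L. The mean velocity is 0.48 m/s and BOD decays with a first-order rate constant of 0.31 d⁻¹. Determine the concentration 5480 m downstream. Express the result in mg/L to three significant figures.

Travel time t = 5480 m / 0.48 m/s = 5480/0.48 = 1.142e+04 s = 0.1321 d.
First-order decay: C = 13·exp(−0.31·0.1321) = 13·0.9599 = 12.48 mg/L.

12.5 mg/L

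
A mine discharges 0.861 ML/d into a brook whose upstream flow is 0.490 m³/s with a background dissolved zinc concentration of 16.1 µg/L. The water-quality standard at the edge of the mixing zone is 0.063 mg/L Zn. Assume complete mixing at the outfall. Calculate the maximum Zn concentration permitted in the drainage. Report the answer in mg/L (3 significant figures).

2.37 mg/L

0.861 ML/d = 0.009965 m³/s.
16.1 µg/L = 0.0161 mg/L.
Mass balance: 0.063·0.5 = 0.009965·Cₑ + 0.49·0.0161.
Cₑ = (0.0315 − 0.007889) / 0.009965 = 2.369 mg/L.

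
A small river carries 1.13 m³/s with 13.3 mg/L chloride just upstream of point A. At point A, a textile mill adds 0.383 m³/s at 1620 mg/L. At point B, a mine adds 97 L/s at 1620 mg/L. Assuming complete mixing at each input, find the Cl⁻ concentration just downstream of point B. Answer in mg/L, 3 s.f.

492 mg/L

After input A: C = (1.13·13.3 + 0.383·1620) / 1.513 = 420 mg/L.
97 L/s = 0.097 m³/s.
After input B: C = (1.513·420 + 0.097·1620) / 1.61 = 492.3 mg/L.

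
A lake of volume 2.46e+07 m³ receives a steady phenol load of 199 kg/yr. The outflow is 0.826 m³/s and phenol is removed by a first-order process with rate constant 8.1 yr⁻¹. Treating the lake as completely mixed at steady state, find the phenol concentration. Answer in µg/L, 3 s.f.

0.883 µg/L

Outflow Q = 0.826 m³/s × 3.156e+07 s/yr = 2.607e+07 m³/yr.
Steady-state CSTR mass balance: W = Q·C + k·V·C, so C = W/(Q + kV).
Q + kV = 2.607e+07 + 8.1·2.46e+07 = 2.253e+08 m³/yr.
C = 199/2.253e+08 = 8.832e-07 kg/m³ = 0.0008832 mg/L = 0.8832 µg/L.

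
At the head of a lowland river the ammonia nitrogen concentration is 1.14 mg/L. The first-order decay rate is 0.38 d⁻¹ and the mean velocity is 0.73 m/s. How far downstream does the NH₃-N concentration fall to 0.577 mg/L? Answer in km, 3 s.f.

From C = C₀·e^(−kt), t = ln(C₀/C)/k = ln(1.14/0.577)/0.38 = 0.6809/0.38 = 1.792 d.
Distance = v·t = 0.73 m/s × 1.548e+05 s = 1.13e+05 m = 113 km.

113 km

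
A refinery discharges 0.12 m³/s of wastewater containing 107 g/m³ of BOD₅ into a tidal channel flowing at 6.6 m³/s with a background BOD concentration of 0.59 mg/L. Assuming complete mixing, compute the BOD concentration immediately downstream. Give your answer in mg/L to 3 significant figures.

2.49 mg/L

Flow-weighted mixing gives C = (0.12·107 + 6.6·0.59) / (0.12 + 6.6) = 16.73/6.72 = 2.49 mg/L.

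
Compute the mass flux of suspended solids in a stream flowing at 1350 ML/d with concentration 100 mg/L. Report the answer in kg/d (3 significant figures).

1350 ML/d = 15.62 m³/s.
Mass flux = Q·C = 15.62 m³/s × 100 g/m³ = 1562 g/s.
= 1562 g/s × 86.4 = 1.35e+05 kg/d.

135000 kg/d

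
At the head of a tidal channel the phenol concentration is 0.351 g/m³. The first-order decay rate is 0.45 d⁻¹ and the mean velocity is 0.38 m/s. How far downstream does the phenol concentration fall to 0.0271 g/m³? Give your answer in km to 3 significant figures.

187 km

From C = C₀·e^(−kt), t = ln(C₀/C)/k = ln(0.351/0.0271)/0.45 = 2.561/0.45 = 5.692 d.
Distance = v·t = 0.38 m/s × 4.918e+05 s = 1.869e+05 m = 186.9 km.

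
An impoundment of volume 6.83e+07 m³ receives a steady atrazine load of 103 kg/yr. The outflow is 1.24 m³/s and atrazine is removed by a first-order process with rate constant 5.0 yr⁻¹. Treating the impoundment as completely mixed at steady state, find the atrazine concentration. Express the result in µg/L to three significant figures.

0.271 µg/L

Outflow Q = 1.24 m³/s × 3.156e+07 s/yr = 3.913e+07 m³/yr.
Steady-state CSTR mass balance: W = Q·C + k·V·C, so C = W/(Q + kV).
Q + kV = 3.913e+07 + 5.0·6.83e+07 = 3.806e+08 m³/yr.
C = 103/3.806e+08 = 2.706e-07 kg/m³ = 0.0002706 mg/L = 0.2706 µg/L.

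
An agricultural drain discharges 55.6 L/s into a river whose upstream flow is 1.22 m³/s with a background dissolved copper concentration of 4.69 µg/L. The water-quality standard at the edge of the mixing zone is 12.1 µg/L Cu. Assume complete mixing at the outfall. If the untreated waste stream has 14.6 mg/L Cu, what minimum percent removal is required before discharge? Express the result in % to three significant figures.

98.8 %

55.6 L/s = 0.0556 m³/s.
4.69 µg/L = 0.00469 mg/L.
12.1 µg/L = 0.0121 mg/L.
Mass balance: 0.0121·1.276 = 0.0556·Cₑ + 1.22·0.00469.
Cₑ = (0.01543 − 0.005722) / 0.0556 = 0.1747 mg/L.
Required removal = 1 − 0.1747/14.6 = 98.8 %.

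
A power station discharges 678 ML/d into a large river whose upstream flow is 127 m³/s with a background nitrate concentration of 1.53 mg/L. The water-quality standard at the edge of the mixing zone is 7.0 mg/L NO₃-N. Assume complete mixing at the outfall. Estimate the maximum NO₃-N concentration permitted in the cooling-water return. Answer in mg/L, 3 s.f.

678 ML/d = 7.847 m³/s.
Mass balance: 7·134.8 = 7.847·Cₑ + 127·1.53.
Cₑ = (943.9 − 194.3) / 7.847 = 95.53 mg/L.

95.5 mg/L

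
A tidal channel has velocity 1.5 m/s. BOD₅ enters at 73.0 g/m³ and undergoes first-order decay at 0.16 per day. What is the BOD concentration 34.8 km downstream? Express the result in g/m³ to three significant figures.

Travel time t = 34.8 km / 1.5 m/s = 3.48e+04/1.5 = 2.32e+04 s = 0.2685 d.
First-order decay: C = 73.0·exp(−0.16·0.2685) = 73.0·0.9579 = 69.93 g/m³.

69.9 g/m³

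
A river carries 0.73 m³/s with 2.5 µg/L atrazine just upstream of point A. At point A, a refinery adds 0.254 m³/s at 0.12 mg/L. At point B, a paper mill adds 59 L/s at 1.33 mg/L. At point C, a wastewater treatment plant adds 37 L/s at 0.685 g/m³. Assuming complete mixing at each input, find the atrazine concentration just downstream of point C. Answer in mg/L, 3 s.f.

2.5 µg/L = 0.0025 mg/L.
After input A: C = (0.73·0.0025 + 0.254·0.12) / 0.984 = 0.03283 mg/L.
59 L/s = 0.059 m³/s.
After input B: C = (0.984·0.03283 + 0.059·1.33) / 1.043 = 0.1062 mg/L.
37 L/s = 0.037 m³/s.
After input C: C = (1.043·0.1062 + 0.037·0.685) / 1.08 = 0.126 mg/L.

0.126 mg/L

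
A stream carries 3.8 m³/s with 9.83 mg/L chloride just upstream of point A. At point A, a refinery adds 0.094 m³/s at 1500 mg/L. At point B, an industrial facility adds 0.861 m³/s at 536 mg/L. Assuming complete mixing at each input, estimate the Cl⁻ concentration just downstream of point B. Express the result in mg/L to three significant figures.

After input A: C = (3.8·9.83 + 0.094·1500) / 3.894 = 45.8 mg/L.
After input B: C = (3.894·45.8 + 0.861·536) / 4.755 = 134.6 mg/L.

135 mg/L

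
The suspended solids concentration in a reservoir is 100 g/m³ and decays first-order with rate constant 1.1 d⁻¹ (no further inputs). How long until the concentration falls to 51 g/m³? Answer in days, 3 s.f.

0.612 d

t = ln(C₀/C)/k = ln(100/51)/1.1 = 0.6733/1.1 = 0.6121 d.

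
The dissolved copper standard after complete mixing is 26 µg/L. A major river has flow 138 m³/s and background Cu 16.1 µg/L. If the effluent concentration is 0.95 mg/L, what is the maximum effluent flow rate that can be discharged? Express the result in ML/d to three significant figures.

128 ML/d

16.1 µg/L = 0.0161 mg/L.
26 µg/L = 0.026 mg/L.
Mass balance at complete mixing: C_std·(Q_w + Q_r) = Q_w·C_e + Q_r·C_b.
Rearranging, Q_w = Q_r·(C_std − C_b)/(C_e − C_std) = 138·(0.026 − 0.0161) / (0.95 − 0.026) = 1.479 m³/s.
= 127.7 ML/d.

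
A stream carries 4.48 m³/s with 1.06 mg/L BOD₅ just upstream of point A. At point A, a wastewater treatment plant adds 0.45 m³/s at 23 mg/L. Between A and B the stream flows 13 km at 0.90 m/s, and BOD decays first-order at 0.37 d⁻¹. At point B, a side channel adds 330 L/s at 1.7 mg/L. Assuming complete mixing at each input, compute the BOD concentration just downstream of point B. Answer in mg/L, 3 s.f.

2.80 mg/L

After input A: C = (4.48·1.06 + 0.45·23) / 4.93 = 3.063 mg/L.
Over the 13 km reach to input B (t = 1.444e+04 s = 0.1672 d), decay gives C = 3.063·exp(−0.37·0.1672) = 2.879 mg/L.
330 L/s = 0.33 m³/s.
After input B: C = (4.93·2.879 + 0.33·1.7) / 5.26 = 2.805 mg/L.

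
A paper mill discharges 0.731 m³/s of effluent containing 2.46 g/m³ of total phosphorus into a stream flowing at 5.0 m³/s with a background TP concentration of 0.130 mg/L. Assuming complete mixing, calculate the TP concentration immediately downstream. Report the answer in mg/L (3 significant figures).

0.427 mg/L

Flow-weighted mixing gives C = (0.731·2.46 + 5·0.13) / (0.731 + 5) = 2.448/5.731 = 0.4272 mg/L.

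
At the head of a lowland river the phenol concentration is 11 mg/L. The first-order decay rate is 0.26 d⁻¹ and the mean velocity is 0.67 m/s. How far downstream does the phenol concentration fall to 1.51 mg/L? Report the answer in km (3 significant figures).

From C = C₀·e^(−kt), t = ln(C₀/C)/k = ln(11/1.51)/0.26 = 1.986/0.26 = 7.638 d.
Distance = v·t = 0.67 m/s × 6.599e+05 s = 4.421e+05 m = 442.1 km.

442 km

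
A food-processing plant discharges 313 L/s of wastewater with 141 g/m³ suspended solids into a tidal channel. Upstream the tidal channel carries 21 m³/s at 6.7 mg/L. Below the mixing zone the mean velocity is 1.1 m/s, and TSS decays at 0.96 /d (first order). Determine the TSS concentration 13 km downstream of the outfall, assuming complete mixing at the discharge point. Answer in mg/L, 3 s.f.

313 L/s = 0.313 m³/s.
After complete mixing, C₀ = (0.313·141 + 21·6.7) / 21.31 = 8.672 mg/L.
Travel time t = 1.3e+04 m / 1.1 m/s = 1.182e+04 s = 0.1368 d.
C = 8.672·exp(−0.96·0.1368) = 8.672·0.8769 = 7.605 mg/L.

7.61 mg/L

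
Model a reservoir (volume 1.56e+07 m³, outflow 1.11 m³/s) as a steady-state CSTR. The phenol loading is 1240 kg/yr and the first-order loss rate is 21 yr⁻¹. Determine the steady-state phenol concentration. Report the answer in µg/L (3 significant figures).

Outflow Q = 1.11 m³/s × 3.156e+07 s/yr = 3.503e+07 m³/yr.
Steady-state CSTR mass balance: W = Q·C + k·V·C, so C = W/(Q + kV).
Q + kV = 3.503e+07 + 21·1.56e+07 = 3.626e+08 m³/yr.
C = 1240/3.626e+08 = 3.419e-06 kg/m³ = 0.003419 mg/L = 3.419 µg/L.

3.42 µg/L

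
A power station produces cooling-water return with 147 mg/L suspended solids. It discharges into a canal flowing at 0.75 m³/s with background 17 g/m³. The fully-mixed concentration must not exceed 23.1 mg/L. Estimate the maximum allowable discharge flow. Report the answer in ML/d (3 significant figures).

Mass balance at complete mixing: C_std·(Q_w + Q_r) = Q_w·C_e + Q_r·C_b.
Rearranging, Q_w = Q_r·(C_std − C_b)/(C_e − C_std) = 0.75·(23.1 − 17) / (147 − 23.1) = 0.03692 m³/s.
= 3.19 ML/d.

3.19 ML/d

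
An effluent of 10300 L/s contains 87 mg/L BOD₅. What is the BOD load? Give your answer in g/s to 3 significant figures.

10300 L/s = 10.3 m³/s.
Mass flux = Q·C = 10.3 m³/s × 87 g/m³ = 896.1 g/s.

896 g/s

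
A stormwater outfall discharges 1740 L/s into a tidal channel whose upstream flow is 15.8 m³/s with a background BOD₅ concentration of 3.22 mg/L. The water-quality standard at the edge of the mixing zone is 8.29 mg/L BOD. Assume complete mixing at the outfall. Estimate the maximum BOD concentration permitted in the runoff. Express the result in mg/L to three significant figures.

54.3 mg/L

1740 L/s = 1.74 m³/s.
Mass balance: 8.29·17.54 = 1.74·Cₑ + 15.8·3.22.
Cₑ = (145.4 − 50.88) / 1.74 = 54.33 mg/L.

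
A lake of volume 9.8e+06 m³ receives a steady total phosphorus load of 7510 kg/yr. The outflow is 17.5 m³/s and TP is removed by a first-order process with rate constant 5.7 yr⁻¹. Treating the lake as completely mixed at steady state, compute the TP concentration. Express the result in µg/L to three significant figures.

Outflow Q = 17.5 m³/s × 3.156e+07 s/yr = 5.523e+08 m³/yr.
Steady-state CSTR mass balance: W = Q·C + k·V·C, so C = W/(Q + kV).
Q + kV = 5.523e+08 + 5.7·9.8e+06 = 6.081e+08 m³/yr.
C = 7510/6.081e+08 = 1.235e-05 kg/m³ = 0.01235 mg/L = 12.35 µg/L.

12.3 µg/L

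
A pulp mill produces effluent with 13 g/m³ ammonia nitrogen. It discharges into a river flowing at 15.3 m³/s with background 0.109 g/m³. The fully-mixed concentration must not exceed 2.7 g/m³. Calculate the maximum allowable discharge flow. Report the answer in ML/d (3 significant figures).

333 ML/d

Mass balance at complete mixing: C_std·(Q_w + Q_r) = Q_w·C_e + Q_r·C_b.
Rearranging, Q_w = Q_r·(C_std − C_b)/(C_e − C_std) = 15.3·(2.7 − 0.109) / (13 − 2.7) = 3.849 m³/s.
= 332.5 ML/d.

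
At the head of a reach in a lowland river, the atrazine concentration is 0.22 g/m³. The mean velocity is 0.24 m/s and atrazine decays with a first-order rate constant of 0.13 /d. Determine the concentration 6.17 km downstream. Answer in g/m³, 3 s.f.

Travel time t = 6.17 km / 0.24 m/s = 6170/0.24 = 2.571e+04 s = 0.2976 d.
First-order decay: C = 0.22·exp(−0.13·0.2976) = 0.22·0.9621 = 0.2117 g/m³.

0.212 g/m³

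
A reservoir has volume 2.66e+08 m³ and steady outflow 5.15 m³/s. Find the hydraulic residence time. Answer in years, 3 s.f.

1.64 yr

Q = 5.15 m³/s × 3.156e+07 s/yr = 1.625e+08 m³/yr.
Hydraulic residence time τ = V/Q = 2.66e+08/1.625e+08 = 1.637 yr.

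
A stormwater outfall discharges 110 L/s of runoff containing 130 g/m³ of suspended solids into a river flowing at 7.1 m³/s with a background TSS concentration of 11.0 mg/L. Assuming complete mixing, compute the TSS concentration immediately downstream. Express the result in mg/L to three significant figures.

12.8 mg/L

110 L/s = 0.11 m³/s.
Conservation of mass across the mixing zone: C = (0.11·130 + 7.1·11) / (0.11 + 7.1) = 92.4/7.21 = 12.82 mg/L.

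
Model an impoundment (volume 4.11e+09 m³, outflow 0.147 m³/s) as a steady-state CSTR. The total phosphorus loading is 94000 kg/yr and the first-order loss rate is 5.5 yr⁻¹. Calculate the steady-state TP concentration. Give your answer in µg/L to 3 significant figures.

4.16 µg/L

Outflow Q = 0.147 m³/s × 3.156e+07 s/yr = 4.639e+06 m³/yr.
Steady-state CSTR mass balance: W = Q·C + k·V·C, so C = W/(Q + kV).
Q + kV = 4.639e+06 + 5.5·4.11e+09 = 2.261e+10 m³/yr.
C = 94000/2.261e+10 = 4.158e-06 kg/m³ = 0.004158 mg/L = 4.158 µg/L.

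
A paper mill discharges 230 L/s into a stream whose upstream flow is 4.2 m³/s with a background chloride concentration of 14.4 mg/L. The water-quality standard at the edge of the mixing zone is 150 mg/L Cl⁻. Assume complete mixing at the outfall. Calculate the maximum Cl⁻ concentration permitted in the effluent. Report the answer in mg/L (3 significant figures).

230 L/s = 0.23 m³/s.
Mass balance: 150·4.43 = 0.23·Cₑ + 4.2·14.4.
Cₑ = (664.5 − 60.48) / 0.23 = 2626 mg/L.

2630 mg/L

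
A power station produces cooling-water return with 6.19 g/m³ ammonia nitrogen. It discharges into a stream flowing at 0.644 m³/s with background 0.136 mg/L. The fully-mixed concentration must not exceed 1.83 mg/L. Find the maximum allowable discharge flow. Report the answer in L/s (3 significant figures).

250 L/s

Mass balance at complete mixing: C_std·(Q_w + Q_r) = Q_w·C_e + Q_r·C_b.
Rearranging, Q_w = Q_r·(C_std − C_b)/(C_e − C_std) = 0.644·(1.83 − 0.136) / (6.19 − 1.83) = 0.2502 m³/s.
= 250.2 L/s.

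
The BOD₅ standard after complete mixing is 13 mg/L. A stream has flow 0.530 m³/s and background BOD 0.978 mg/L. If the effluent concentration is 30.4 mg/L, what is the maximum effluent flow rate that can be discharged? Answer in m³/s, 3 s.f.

Mass balance at complete mixing: C_std·(Q_w + Q_r) = Q_w·C_e + Q_r·C_b.
Rearranging, Q_w = Q_r·(C_std − C_b)/(C_e − C_std) = 0.530·(13 − 0.978) / (30.4 − 13) = 0.3662 m³/s.

0.366 m³/s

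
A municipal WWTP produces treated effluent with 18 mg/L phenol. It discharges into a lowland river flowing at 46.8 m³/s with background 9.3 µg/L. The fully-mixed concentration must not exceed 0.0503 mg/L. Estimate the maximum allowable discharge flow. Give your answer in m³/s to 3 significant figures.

9.3 µg/L = 0.0093 mg/L.
Mass balance at complete mixing: C_std·(Q_w + Q_r) = Q_w·C_e + Q_r·C_b.
Rearranging, Q_w = Q_r·(C_std − C_b)/(C_e − C_std) = 46.8·(0.0503 − 0.0093) / (18 − 0.0503) = 0.1069 m³/s.

0.107 m³/s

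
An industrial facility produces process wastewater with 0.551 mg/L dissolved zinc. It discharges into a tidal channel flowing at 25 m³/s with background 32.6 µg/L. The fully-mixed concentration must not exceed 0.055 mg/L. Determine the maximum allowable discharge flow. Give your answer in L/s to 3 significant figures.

1130 L/s

32.6 µg/L = 0.0326 mg/L.
Mass balance at complete mixing: C_std·(Q_w + Q_r) = Q_w·C_e + Q_r·C_b.
Rearranging, Q_w = Q_r·(C_std − C_b)/(C_e − C_std) = 25·(0.055 − 0.0326) / (0.551 − 0.055) = 1.129 m³/s.
= 1129 L/s.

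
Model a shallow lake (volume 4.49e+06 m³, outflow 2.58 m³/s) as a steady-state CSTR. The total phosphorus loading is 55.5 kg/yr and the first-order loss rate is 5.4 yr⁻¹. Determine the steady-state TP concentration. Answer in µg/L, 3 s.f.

0.525 µg/L

Outflow Q = 2.58 m³/s × 3.156e+07 s/yr = 8.142e+07 m³/yr.
Steady-state CSTR mass balance: W = Q·C + k·V·C, so C = W/(Q + kV).
Q + kV = 8.142e+07 + 5.4·4.49e+06 = 1.057e+08 m³/yr.
C = 55.5/1.057e+08 = 5.252e-07 kg/m³ = 0.0005252 mg/L = 0.5252 µg/L.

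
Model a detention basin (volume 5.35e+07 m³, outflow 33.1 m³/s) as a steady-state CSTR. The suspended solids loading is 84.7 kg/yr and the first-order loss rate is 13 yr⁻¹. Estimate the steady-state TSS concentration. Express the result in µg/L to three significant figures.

Outflow Q = 33.1 m³/s × 3.156e+07 s/yr = 1.045e+09 m³/yr.
Steady-state CSTR mass balance: W = Q·C + k·V·C, so C = W/(Q + kV).
Q + kV = 1.045e+09 + 13·5.35e+07 = 1.74e+09 m³/yr.
C = 84.7/1.74e+09 = 4.868e-08 kg/m³ = 4.868e-05 mg/L = 0.04868 µg/L.

0.0487 µg/L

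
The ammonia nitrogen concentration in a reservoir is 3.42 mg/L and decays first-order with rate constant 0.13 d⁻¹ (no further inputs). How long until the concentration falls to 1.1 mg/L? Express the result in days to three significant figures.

8.73 d

t = ln(C₀/C)/k = ln(3.42/1.1)/0.13 = 1.134/0.13 = 8.726 d.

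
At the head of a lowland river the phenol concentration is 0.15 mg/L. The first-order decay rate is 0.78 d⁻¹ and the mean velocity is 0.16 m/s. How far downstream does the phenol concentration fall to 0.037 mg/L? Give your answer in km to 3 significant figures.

24.8 km

From C = C₀·e^(−kt), t = ln(C₀/C)/k = ln(0.15/0.037)/0.78 = 1.4/0.78 = 1.795 d.
Distance = v·t = 0.16 m/s × 1.55e+05 s = 2.481e+04 m = 24.81 km.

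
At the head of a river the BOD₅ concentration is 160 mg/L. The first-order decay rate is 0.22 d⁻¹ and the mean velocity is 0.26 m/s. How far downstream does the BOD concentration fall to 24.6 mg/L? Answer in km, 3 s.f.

191 km

From C = C₀·e^(−kt), t = ln(C₀/C)/k = ln(160/24.6)/0.22 = 1.872/0.22 = 8.511 d.
Distance = v·t = 0.26 m/s × 7.354e+05 s = 1.912e+05 m = 191.2 km.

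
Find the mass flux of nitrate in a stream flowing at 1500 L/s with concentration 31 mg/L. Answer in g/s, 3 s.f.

1500 L/s = 1.5 m³/s.
Mass flux = Q·C = 1.5 m³/s × 31 g/m³ = 46.5 g/s.

46.5 g/s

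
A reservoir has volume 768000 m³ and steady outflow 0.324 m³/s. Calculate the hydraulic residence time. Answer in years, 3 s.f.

Q = 0.324 m³/s × 3.156e+07 s/yr = 1.022e+07 m³/yr.
Hydraulic residence time τ = V/Q = 768000/1.022e+07 = 0.07511 yr.

0.0751 yr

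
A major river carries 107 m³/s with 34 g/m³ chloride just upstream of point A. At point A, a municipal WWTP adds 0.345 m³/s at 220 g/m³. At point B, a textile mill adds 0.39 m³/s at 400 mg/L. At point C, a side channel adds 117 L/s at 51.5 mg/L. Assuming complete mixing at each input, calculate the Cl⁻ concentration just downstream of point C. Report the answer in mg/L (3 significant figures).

35.9 mg/L

After input A: C = (107·34 + 0.345·220) / 107.3 = 34.6 mg/L.
After input B: C = (107.3·34.6 + 0.39·400) / 107.7 = 35.92 mg/L.
117 L/s = 0.117 m³/s.
After input C: C = (107.7·35.92 + 0.117·51.5) / 107.9 = 35.94 mg/L.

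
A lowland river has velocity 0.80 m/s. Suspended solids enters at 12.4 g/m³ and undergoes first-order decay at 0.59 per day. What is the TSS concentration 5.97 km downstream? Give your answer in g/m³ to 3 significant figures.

11.8 g/m³

Travel time t = 5.97 km / 0.80 m/s = 5970/0.80 = 7462 s = 0.08637 d.
First-order decay: C = 12.4·exp(−0.59·0.08637) = 12.4·0.9503 = 11.78 g/m³.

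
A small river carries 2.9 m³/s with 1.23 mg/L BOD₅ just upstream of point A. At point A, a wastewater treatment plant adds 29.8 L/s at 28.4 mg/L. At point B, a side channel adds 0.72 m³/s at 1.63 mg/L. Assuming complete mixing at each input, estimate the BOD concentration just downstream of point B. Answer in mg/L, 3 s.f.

1.53 mg/L

29.8 L/s = 0.0298 m³/s.
After input A: C = (2.9·1.23 + 0.0298·28.4) / 2.93 = 1.506 mg/L.
After input B: C = (2.93·1.506 + 0.72·1.63) / 3.65 = 1.531 mg/L.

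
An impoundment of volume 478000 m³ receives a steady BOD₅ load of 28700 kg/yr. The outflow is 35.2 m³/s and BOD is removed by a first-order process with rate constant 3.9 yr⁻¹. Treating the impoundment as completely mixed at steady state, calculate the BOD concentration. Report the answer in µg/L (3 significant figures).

25.8 µg/L

Outflow Q = 35.2 m³/s × 3.156e+07 s/yr = 1.111e+09 m³/yr.
Steady-state CSTR mass balance: W = Q·C + k·V·C, so C = W/(Q + kV).
Q + kV = 1.111e+09 + 3.9·478000 = 1.113e+09 m³/yr.
C = 28700/1.113e+09 = 2.579e-05 kg/m³ = 0.02579 mg/L = 25.79 µg/L.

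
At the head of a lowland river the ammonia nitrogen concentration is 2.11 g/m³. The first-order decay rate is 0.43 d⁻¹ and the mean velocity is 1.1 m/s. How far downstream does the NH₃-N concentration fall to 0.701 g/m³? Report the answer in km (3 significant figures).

From C = C₀·e^(−kt), t = ln(C₀/C)/k = ln(2.11/0.701)/0.43 = 1.102/0.43 = 2.563 d.
Distance = v·t = 1.1 m/s × 2.214e+05 s = 2.436e+05 m = 243.6 km.

244 km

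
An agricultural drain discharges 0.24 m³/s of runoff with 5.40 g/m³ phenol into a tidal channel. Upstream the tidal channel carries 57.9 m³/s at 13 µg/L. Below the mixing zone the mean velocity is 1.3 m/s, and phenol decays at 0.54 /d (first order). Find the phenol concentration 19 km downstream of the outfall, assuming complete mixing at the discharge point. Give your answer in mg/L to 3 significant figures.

0.0322 mg/L

13 µg/L = 0.013 mg/L.
After complete mixing, C₀ = (0.24·5.4 + 57.9·0.013) / 58.14 = 0.03524 mg/L.
Travel time t = 1.9e+04 m / 1.3 m/s = 1.462e+04 s = 0.1692 d.
C = 0.03524·exp(−0.54·0.1692) = 0.03524·0.9127 = 0.03216 mg/L.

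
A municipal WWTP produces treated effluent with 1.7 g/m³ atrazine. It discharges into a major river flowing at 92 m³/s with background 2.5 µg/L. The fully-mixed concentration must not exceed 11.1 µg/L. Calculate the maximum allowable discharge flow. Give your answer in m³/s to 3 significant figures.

2.5 µg/L = 0.0025 mg/L.
11.1 µg/L = 0.0111 mg/L.
Mass balance at complete mixing: C_std·(Q_w + Q_r) = Q_w·C_e + Q_r·C_b.
Rearranging, Q_w = Q_r·(C_std − C_b)/(C_e − C_std) = 92·(0.0111 − 0.0025) / (1.7 − 0.0111) = 0.4685 m³/s.

0.468 m³/s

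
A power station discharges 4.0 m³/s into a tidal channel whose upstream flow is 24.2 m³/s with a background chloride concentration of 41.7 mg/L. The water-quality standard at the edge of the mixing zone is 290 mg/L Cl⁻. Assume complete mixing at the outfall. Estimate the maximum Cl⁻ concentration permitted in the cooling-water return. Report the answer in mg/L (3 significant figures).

1790 mg/L

Mass balance: 290·28.2 = 4·Cₑ + 24.2·41.7.
Cₑ = (8178 − 1009) / 4 = 1792 mg/L.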